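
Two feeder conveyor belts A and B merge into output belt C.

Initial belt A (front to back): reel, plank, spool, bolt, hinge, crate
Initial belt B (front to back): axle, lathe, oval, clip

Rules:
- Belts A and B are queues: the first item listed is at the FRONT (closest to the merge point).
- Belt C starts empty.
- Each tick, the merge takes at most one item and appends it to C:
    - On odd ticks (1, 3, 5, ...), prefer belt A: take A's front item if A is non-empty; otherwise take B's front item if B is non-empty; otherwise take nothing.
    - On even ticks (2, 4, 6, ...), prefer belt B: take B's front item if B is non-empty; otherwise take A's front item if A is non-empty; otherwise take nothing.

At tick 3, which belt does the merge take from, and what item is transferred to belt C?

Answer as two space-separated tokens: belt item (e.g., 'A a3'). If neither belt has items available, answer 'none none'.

Tick 1: prefer A, take reel from A; A=[plank,spool,bolt,hinge,crate] B=[axle,lathe,oval,clip] C=[reel]
Tick 2: prefer B, take axle from B; A=[plank,spool,bolt,hinge,crate] B=[lathe,oval,clip] C=[reel,axle]
Tick 3: prefer A, take plank from A; A=[spool,bolt,hinge,crate] B=[lathe,oval,clip] C=[reel,axle,plank]

Answer: A plank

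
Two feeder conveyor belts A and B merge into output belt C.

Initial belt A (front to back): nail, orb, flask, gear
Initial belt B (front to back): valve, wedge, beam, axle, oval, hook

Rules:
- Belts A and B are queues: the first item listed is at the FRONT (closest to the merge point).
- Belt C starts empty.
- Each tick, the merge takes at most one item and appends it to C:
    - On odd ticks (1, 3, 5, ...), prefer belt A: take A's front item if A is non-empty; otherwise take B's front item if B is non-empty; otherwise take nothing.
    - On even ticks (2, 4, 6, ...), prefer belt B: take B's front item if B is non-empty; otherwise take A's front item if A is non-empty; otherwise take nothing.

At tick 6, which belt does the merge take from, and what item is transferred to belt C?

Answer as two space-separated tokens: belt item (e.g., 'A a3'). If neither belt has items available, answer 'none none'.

Tick 1: prefer A, take nail from A; A=[orb,flask,gear] B=[valve,wedge,beam,axle,oval,hook] C=[nail]
Tick 2: prefer B, take valve from B; A=[orb,flask,gear] B=[wedge,beam,axle,oval,hook] C=[nail,valve]
Tick 3: prefer A, take orb from A; A=[flask,gear] B=[wedge,beam,axle,oval,hook] C=[nail,valve,orb]
Tick 4: prefer B, take wedge from B; A=[flask,gear] B=[beam,axle,oval,hook] C=[nail,valve,orb,wedge]
Tick 5: prefer A, take flask from A; A=[gear] B=[beam,axle,oval,hook] C=[nail,valve,orb,wedge,flask]
Tick 6: prefer B, take beam from B; A=[gear] B=[axle,oval,hook] C=[nail,valve,orb,wedge,flask,beam]

Answer: B beam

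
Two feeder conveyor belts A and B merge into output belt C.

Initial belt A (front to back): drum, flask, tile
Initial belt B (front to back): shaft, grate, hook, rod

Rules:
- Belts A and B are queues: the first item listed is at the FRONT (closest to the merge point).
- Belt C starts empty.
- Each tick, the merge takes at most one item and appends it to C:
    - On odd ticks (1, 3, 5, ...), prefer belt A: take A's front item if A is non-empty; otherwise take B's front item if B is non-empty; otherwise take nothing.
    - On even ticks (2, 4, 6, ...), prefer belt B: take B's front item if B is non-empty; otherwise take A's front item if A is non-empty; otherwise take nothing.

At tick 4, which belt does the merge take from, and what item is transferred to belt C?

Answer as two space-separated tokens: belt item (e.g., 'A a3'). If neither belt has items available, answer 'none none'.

Tick 1: prefer A, take drum from A; A=[flask,tile] B=[shaft,grate,hook,rod] C=[drum]
Tick 2: prefer B, take shaft from B; A=[flask,tile] B=[grate,hook,rod] C=[drum,shaft]
Tick 3: prefer A, take flask from A; A=[tile] B=[grate,hook,rod] C=[drum,shaft,flask]
Tick 4: prefer B, take grate from B; A=[tile] B=[hook,rod] C=[drum,shaft,flask,grate]

Answer: B grate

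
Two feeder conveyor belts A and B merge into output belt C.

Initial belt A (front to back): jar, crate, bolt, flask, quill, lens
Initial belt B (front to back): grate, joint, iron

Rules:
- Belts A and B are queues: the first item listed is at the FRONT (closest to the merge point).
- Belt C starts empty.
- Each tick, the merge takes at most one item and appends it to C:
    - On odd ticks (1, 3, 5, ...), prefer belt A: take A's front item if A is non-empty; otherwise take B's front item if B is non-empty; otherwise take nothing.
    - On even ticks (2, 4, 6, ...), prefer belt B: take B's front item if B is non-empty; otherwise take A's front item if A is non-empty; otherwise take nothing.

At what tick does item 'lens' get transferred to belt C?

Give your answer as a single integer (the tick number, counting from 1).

Tick 1: prefer A, take jar from A; A=[crate,bolt,flask,quill,lens] B=[grate,joint,iron] C=[jar]
Tick 2: prefer B, take grate from B; A=[crate,bolt,flask,quill,lens] B=[joint,iron] C=[jar,grate]
Tick 3: prefer A, take crate from A; A=[bolt,flask,quill,lens] B=[joint,iron] C=[jar,grate,crate]
Tick 4: prefer B, take joint from B; A=[bolt,flask,quill,lens] B=[iron] C=[jar,grate,crate,joint]
Tick 5: prefer A, take bolt from A; A=[flask,quill,lens] B=[iron] C=[jar,grate,crate,joint,bolt]
Tick 6: prefer B, take iron from B; A=[flask,quill,lens] B=[-] C=[jar,grate,crate,joint,bolt,iron]
Tick 7: prefer A, take flask from A; A=[quill,lens] B=[-] C=[jar,grate,crate,joint,bolt,iron,flask]
Tick 8: prefer B, take quill from A; A=[lens] B=[-] C=[jar,grate,crate,joint,bolt,iron,flask,quill]
Tick 9: prefer A, take lens from A; A=[-] B=[-] C=[jar,grate,crate,joint,bolt,iron,flask,quill,lens]

Answer: 9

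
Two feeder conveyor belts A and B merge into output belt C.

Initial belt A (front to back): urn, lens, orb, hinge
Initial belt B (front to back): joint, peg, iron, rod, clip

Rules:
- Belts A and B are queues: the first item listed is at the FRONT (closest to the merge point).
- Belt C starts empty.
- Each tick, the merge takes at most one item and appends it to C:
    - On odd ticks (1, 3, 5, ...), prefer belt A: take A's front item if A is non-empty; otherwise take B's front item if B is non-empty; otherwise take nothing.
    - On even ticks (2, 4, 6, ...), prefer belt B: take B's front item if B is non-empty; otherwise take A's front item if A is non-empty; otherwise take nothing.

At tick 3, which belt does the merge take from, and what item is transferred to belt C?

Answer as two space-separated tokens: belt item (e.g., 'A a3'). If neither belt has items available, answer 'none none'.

Answer: A lens

Derivation:
Tick 1: prefer A, take urn from A; A=[lens,orb,hinge] B=[joint,peg,iron,rod,clip] C=[urn]
Tick 2: prefer B, take joint from B; A=[lens,orb,hinge] B=[peg,iron,rod,clip] C=[urn,joint]
Tick 3: prefer A, take lens from A; A=[orb,hinge] B=[peg,iron,rod,clip] C=[urn,joint,lens]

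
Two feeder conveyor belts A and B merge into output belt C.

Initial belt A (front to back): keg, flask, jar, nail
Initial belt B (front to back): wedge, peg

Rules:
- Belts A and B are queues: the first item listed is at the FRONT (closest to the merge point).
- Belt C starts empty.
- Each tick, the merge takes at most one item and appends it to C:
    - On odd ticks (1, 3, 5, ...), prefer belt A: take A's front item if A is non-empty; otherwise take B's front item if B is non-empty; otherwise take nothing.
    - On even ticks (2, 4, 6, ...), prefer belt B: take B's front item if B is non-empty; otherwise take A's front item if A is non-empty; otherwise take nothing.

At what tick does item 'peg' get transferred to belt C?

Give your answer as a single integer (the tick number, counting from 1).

Answer: 4

Derivation:
Tick 1: prefer A, take keg from A; A=[flask,jar,nail] B=[wedge,peg] C=[keg]
Tick 2: prefer B, take wedge from B; A=[flask,jar,nail] B=[peg] C=[keg,wedge]
Tick 3: prefer A, take flask from A; A=[jar,nail] B=[peg] C=[keg,wedge,flask]
Tick 4: prefer B, take peg from B; A=[jar,nail] B=[-] C=[keg,wedge,flask,peg]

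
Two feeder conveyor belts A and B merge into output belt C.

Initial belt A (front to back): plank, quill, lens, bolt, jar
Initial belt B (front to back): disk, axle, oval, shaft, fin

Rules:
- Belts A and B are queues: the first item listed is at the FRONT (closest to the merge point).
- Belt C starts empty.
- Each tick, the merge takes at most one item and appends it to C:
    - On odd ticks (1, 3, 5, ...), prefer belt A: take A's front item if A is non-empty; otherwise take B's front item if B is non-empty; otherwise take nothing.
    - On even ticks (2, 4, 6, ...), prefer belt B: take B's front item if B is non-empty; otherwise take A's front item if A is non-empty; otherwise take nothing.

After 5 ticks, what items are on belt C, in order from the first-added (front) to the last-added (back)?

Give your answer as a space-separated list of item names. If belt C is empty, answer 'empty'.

Answer: plank disk quill axle lens

Derivation:
Tick 1: prefer A, take plank from A; A=[quill,lens,bolt,jar] B=[disk,axle,oval,shaft,fin] C=[plank]
Tick 2: prefer B, take disk from B; A=[quill,lens,bolt,jar] B=[axle,oval,shaft,fin] C=[plank,disk]
Tick 3: prefer A, take quill from A; A=[lens,bolt,jar] B=[axle,oval,shaft,fin] C=[plank,disk,quill]
Tick 4: prefer B, take axle from B; A=[lens,bolt,jar] B=[oval,shaft,fin] C=[plank,disk,quill,axle]
Tick 5: prefer A, take lens from A; A=[bolt,jar] B=[oval,shaft,fin] C=[plank,disk,quill,axle,lens]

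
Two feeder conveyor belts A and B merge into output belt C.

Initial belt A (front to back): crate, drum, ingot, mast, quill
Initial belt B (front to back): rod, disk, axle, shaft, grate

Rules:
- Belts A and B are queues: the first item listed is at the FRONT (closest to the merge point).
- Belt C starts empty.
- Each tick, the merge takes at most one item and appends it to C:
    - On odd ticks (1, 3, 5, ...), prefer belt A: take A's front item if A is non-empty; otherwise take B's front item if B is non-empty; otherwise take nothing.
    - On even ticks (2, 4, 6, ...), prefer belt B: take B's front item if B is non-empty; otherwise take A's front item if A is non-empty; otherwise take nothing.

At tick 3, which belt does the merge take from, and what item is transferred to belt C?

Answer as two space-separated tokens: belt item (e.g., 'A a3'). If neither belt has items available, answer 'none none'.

Answer: A drum

Derivation:
Tick 1: prefer A, take crate from A; A=[drum,ingot,mast,quill] B=[rod,disk,axle,shaft,grate] C=[crate]
Tick 2: prefer B, take rod from B; A=[drum,ingot,mast,quill] B=[disk,axle,shaft,grate] C=[crate,rod]
Tick 3: prefer A, take drum from A; A=[ingot,mast,quill] B=[disk,axle,shaft,grate] C=[crate,rod,drum]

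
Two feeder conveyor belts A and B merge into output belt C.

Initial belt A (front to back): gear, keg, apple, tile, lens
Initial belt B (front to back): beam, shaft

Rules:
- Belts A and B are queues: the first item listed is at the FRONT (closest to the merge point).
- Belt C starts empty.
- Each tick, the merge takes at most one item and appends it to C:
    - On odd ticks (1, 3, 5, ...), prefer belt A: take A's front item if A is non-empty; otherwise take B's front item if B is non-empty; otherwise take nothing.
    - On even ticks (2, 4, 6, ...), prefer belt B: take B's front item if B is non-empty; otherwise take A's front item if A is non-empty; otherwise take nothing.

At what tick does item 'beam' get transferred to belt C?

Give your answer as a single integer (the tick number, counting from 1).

Answer: 2

Derivation:
Tick 1: prefer A, take gear from A; A=[keg,apple,tile,lens] B=[beam,shaft] C=[gear]
Tick 2: prefer B, take beam from B; A=[keg,apple,tile,lens] B=[shaft] C=[gear,beam]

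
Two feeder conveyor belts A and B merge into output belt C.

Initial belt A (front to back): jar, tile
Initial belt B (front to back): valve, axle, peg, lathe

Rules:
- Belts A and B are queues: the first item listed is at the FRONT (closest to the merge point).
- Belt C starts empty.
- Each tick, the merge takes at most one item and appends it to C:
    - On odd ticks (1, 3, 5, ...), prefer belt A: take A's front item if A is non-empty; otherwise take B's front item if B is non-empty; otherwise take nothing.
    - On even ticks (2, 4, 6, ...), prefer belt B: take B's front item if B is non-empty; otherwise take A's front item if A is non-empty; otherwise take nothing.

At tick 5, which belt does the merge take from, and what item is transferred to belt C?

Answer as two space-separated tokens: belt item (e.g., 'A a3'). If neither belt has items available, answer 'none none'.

Answer: B peg

Derivation:
Tick 1: prefer A, take jar from A; A=[tile] B=[valve,axle,peg,lathe] C=[jar]
Tick 2: prefer B, take valve from B; A=[tile] B=[axle,peg,lathe] C=[jar,valve]
Tick 3: prefer A, take tile from A; A=[-] B=[axle,peg,lathe] C=[jar,valve,tile]
Tick 4: prefer B, take axle from B; A=[-] B=[peg,lathe] C=[jar,valve,tile,axle]
Tick 5: prefer A, take peg from B; A=[-] B=[lathe] C=[jar,valve,tile,axle,peg]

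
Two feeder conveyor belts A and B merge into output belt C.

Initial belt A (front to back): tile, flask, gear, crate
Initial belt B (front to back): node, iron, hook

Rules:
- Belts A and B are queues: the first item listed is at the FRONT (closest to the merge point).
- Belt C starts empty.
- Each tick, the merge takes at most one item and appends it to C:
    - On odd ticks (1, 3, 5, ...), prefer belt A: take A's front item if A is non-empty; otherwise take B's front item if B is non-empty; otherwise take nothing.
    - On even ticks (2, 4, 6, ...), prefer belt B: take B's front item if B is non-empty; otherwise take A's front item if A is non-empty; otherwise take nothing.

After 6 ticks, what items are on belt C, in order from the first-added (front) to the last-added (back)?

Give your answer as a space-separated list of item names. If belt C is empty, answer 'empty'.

Answer: tile node flask iron gear hook

Derivation:
Tick 1: prefer A, take tile from A; A=[flask,gear,crate] B=[node,iron,hook] C=[tile]
Tick 2: prefer B, take node from B; A=[flask,gear,crate] B=[iron,hook] C=[tile,node]
Tick 3: prefer A, take flask from A; A=[gear,crate] B=[iron,hook] C=[tile,node,flask]
Tick 4: prefer B, take iron from B; A=[gear,crate] B=[hook] C=[tile,node,flask,iron]
Tick 5: prefer A, take gear from A; A=[crate] B=[hook] C=[tile,node,flask,iron,gear]
Tick 6: prefer B, take hook from B; A=[crate] B=[-] C=[tile,node,flask,iron,gear,hook]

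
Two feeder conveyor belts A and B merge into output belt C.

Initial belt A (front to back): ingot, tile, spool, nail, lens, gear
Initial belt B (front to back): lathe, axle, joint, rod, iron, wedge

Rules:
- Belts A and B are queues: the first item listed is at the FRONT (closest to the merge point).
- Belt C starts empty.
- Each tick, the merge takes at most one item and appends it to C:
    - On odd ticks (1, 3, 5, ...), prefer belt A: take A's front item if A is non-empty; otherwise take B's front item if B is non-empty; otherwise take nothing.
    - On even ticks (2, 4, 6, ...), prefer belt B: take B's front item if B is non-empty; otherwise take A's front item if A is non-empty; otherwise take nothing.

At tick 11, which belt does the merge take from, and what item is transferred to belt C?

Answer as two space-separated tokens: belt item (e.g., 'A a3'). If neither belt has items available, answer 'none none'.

Answer: A gear

Derivation:
Tick 1: prefer A, take ingot from A; A=[tile,spool,nail,lens,gear] B=[lathe,axle,joint,rod,iron,wedge] C=[ingot]
Tick 2: prefer B, take lathe from B; A=[tile,spool,nail,lens,gear] B=[axle,joint,rod,iron,wedge] C=[ingot,lathe]
Tick 3: prefer A, take tile from A; A=[spool,nail,lens,gear] B=[axle,joint,rod,iron,wedge] C=[ingot,lathe,tile]
Tick 4: prefer B, take axle from B; A=[spool,nail,lens,gear] B=[joint,rod,iron,wedge] C=[ingot,lathe,tile,axle]
Tick 5: prefer A, take spool from A; A=[nail,lens,gear] B=[joint,rod,iron,wedge] C=[ingot,lathe,tile,axle,spool]
Tick 6: prefer B, take joint from B; A=[nail,lens,gear] B=[rod,iron,wedge] C=[ingot,lathe,tile,axle,spool,joint]
Tick 7: prefer A, take nail from A; A=[lens,gear] B=[rod,iron,wedge] C=[ingot,lathe,tile,axle,spool,joint,nail]
Tick 8: prefer B, take rod from B; A=[lens,gear] B=[iron,wedge] C=[ingot,lathe,tile,axle,spool,joint,nail,rod]
Tick 9: prefer A, take lens from A; A=[gear] B=[iron,wedge] C=[ingot,lathe,tile,axle,spool,joint,nail,rod,lens]
Tick 10: prefer B, take iron from B; A=[gear] B=[wedge] C=[ingot,lathe,tile,axle,spool,joint,nail,rod,lens,iron]
Tick 11: prefer A, take gear from A; A=[-] B=[wedge] C=[ingot,lathe,tile,axle,spool,joint,nail,rod,lens,iron,gear]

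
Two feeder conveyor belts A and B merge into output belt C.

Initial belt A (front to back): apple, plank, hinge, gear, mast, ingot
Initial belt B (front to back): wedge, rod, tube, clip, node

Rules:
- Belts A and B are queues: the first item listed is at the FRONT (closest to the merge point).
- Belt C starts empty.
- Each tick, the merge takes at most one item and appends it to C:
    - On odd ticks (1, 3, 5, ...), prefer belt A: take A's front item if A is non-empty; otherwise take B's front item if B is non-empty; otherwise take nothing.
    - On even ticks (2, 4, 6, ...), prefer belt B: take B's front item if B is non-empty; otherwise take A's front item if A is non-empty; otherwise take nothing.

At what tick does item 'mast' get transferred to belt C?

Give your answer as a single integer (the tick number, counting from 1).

Tick 1: prefer A, take apple from A; A=[plank,hinge,gear,mast,ingot] B=[wedge,rod,tube,clip,node] C=[apple]
Tick 2: prefer B, take wedge from B; A=[plank,hinge,gear,mast,ingot] B=[rod,tube,clip,node] C=[apple,wedge]
Tick 3: prefer A, take plank from A; A=[hinge,gear,mast,ingot] B=[rod,tube,clip,node] C=[apple,wedge,plank]
Tick 4: prefer B, take rod from B; A=[hinge,gear,mast,ingot] B=[tube,clip,node] C=[apple,wedge,plank,rod]
Tick 5: prefer A, take hinge from A; A=[gear,mast,ingot] B=[tube,clip,node] C=[apple,wedge,plank,rod,hinge]
Tick 6: prefer B, take tube from B; A=[gear,mast,ingot] B=[clip,node] C=[apple,wedge,plank,rod,hinge,tube]
Tick 7: prefer A, take gear from A; A=[mast,ingot] B=[clip,node] C=[apple,wedge,plank,rod,hinge,tube,gear]
Tick 8: prefer B, take clip from B; A=[mast,ingot] B=[node] C=[apple,wedge,plank,rod,hinge,tube,gear,clip]
Tick 9: prefer A, take mast from A; A=[ingot] B=[node] C=[apple,wedge,plank,rod,hinge,tube,gear,clip,mast]

Answer: 9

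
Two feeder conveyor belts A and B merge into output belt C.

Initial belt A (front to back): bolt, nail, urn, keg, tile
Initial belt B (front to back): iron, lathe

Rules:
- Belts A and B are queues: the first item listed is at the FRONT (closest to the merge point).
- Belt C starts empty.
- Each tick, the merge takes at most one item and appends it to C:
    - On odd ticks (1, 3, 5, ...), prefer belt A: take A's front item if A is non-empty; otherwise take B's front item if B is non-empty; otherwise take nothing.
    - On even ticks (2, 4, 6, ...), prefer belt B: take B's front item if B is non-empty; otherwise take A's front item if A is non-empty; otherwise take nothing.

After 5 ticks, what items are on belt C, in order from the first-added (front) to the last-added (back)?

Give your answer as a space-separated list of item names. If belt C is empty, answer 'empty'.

Tick 1: prefer A, take bolt from A; A=[nail,urn,keg,tile] B=[iron,lathe] C=[bolt]
Tick 2: prefer B, take iron from B; A=[nail,urn,keg,tile] B=[lathe] C=[bolt,iron]
Tick 3: prefer A, take nail from A; A=[urn,keg,tile] B=[lathe] C=[bolt,iron,nail]
Tick 4: prefer B, take lathe from B; A=[urn,keg,tile] B=[-] C=[bolt,iron,nail,lathe]
Tick 5: prefer A, take urn from A; A=[keg,tile] B=[-] C=[bolt,iron,nail,lathe,urn]

Answer: bolt iron nail lathe urn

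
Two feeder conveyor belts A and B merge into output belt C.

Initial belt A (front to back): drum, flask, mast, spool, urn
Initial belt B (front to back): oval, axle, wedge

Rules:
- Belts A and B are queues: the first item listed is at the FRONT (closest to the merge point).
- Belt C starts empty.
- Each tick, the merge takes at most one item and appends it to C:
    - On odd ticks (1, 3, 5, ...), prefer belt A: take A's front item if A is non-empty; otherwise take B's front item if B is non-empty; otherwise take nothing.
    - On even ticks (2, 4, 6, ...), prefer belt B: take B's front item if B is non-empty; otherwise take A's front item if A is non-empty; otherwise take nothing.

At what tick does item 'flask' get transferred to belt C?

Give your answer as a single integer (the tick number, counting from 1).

Answer: 3

Derivation:
Tick 1: prefer A, take drum from A; A=[flask,mast,spool,urn] B=[oval,axle,wedge] C=[drum]
Tick 2: prefer B, take oval from B; A=[flask,mast,spool,urn] B=[axle,wedge] C=[drum,oval]
Tick 3: prefer A, take flask from A; A=[mast,spool,urn] B=[axle,wedge] C=[drum,oval,flask]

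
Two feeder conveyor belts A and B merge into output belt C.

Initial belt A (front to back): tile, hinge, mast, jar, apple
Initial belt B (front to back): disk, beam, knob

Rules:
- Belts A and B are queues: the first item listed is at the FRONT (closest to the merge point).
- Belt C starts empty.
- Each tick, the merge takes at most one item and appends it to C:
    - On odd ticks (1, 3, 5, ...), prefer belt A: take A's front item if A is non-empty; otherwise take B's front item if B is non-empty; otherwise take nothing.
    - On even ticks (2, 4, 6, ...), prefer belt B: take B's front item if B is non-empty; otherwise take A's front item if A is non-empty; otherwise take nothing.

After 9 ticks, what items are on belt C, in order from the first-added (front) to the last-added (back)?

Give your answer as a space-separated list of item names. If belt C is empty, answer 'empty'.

Answer: tile disk hinge beam mast knob jar apple

Derivation:
Tick 1: prefer A, take tile from A; A=[hinge,mast,jar,apple] B=[disk,beam,knob] C=[tile]
Tick 2: prefer B, take disk from B; A=[hinge,mast,jar,apple] B=[beam,knob] C=[tile,disk]
Tick 3: prefer A, take hinge from A; A=[mast,jar,apple] B=[beam,knob] C=[tile,disk,hinge]
Tick 4: prefer B, take beam from B; A=[mast,jar,apple] B=[knob] C=[tile,disk,hinge,beam]
Tick 5: prefer A, take mast from A; A=[jar,apple] B=[knob] C=[tile,disk,hinge,beam,mast]
Tick 6: prefer B, take knob from B; A=[jar,apple] B=[-] C=[tile,disk,hinge,beam,mast,knob]
Tick 7: prefer A, take jar from A; A=[apple] B=[-] C=[tile,disk,hinge,beam,mast,knob,jar]
Tick 8: prefer B, take apple from A; A=[-] B=[-] C=[tile,disk,hinge,beam,mast,knob,jar,apple]
Tick 9: prefer A, both empty, nothing taken; A=[-] B=[-] C=[tile,disk,hinge,beam,mast,knob,jar,apple]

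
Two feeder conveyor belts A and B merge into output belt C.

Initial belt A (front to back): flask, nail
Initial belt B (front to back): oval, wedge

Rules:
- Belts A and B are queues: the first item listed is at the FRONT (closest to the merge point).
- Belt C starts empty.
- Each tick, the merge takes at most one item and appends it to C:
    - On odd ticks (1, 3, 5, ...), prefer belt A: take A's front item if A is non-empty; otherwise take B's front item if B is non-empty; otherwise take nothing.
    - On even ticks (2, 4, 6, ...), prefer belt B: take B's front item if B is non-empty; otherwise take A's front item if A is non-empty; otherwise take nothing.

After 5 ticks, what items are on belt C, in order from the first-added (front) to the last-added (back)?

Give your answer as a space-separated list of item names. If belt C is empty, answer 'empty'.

Tick 1: prefer A, take flask from A; A=[nail] B=[oval,wedge] C=[flask]
Tick 2: prefer B, take oval from B; A=[nail] B=[wedge] C=[flask,oval]
Tick 3: prefer A, take nail from A; A=[-] B=[wedge] C=[flask,oval,nail]
Tick 4: prefer B, take wedge from B; A=[-] B=[-] C=[flask,oval,nail,wedge]
Tick 5: prefer A, both empty, nothing taken; A=[-] B=[-] C=[flask,oval,nail,wedge]

Answer: flask oval nail wedge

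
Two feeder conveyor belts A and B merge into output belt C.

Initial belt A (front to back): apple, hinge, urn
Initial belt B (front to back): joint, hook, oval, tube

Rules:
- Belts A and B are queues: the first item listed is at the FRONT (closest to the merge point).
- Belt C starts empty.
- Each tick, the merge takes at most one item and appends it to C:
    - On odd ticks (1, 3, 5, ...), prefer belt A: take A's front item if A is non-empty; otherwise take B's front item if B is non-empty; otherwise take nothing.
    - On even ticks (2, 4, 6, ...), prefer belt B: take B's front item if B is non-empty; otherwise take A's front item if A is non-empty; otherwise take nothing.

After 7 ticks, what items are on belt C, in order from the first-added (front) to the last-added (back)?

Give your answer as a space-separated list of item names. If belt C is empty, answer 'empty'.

Answer: apple joint hinge hook urn oval tube

Derivation:
Tick 1: prefer A, take apple from A; A=[hinge,urn] B=[joint,hook,oval,tube] C=[apple]
Tick 2: prefer B, take joint from B; A=[hinge,urn] B=[hook,oval,tube] C=[apple,joint]
Tick 3: prefer A, take hinge from A; A=[urn] B=[hook,oval,tube] C=[apple,joint,hinge]
Tick 4: prefer B, take hook from B; A=[urn] B=[oval,tube] C=[apple,joint,hinge,hook]
Tick 5: prefer A, take urn from A; A=[-] B=[oval,tube] C=[apple,joint,hinge,hook,urn]
Tick 6: prefer B, take oval from B; A=[-] B=[tube] C=[apple,joint,hinge,hook,urn,oval]
Tick 7: prefer A, take tube from B; A=[-] B=[-] C=[apple,joint,hinge,hook,urn,oval,tube]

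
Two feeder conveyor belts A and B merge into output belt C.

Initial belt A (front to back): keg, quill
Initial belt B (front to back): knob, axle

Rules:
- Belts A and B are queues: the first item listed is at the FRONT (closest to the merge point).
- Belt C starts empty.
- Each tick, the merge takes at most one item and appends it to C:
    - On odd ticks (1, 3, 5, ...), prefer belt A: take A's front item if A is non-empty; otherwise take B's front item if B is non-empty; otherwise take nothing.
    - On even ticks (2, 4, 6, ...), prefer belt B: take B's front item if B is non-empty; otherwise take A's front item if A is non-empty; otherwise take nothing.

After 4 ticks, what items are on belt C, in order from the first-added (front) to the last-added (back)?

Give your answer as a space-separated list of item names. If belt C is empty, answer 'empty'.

Answer: keg knob quill axle

Derivation:
Tick 1: prefer A, take keg from A; A=[quill] B=[knob,axle] C=[keg]
Tick 2: prefer B, take knob from B; A=[quill] B=[axle] C=[keg,knob]
Tick 3: prefer A, take quill from A; A=[-] B=[axle] C=[keg,knob,quill]
Tick 4: prefer B, take axle from B; A=[-] B=[-] C=[keg,knob,quill,axle]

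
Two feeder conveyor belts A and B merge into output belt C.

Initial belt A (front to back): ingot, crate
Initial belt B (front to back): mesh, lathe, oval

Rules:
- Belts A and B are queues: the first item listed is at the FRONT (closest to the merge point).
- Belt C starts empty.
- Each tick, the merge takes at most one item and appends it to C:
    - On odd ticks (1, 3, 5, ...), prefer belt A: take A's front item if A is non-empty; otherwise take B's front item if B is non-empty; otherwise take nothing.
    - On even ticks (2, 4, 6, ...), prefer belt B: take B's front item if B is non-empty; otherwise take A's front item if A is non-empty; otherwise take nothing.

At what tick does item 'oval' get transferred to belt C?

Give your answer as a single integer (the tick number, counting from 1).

Answer: 5

Derivation:
Tick 1: prefer A, take ingot from A; A=[crate] B=[mesh,lathe,oval] C=[ingot]
Tick 2: prefer B, take mesh from B; A=[crate] B=[lathe,oval] C=[ingot,mesh]
Tick 3: prefer A, take crate from A; A=[-] B=[lathe,oval] C=[ingot,mesh,crate]
Tick 4: prefer B, take lathe from B; A=[-] B=[oval] C=[ingot,mesh,crate,lathe]
Tick 5: prefer A, take oval from B; A=[-] B=[-] C=[ingot,mesh,crate,lathe,oval]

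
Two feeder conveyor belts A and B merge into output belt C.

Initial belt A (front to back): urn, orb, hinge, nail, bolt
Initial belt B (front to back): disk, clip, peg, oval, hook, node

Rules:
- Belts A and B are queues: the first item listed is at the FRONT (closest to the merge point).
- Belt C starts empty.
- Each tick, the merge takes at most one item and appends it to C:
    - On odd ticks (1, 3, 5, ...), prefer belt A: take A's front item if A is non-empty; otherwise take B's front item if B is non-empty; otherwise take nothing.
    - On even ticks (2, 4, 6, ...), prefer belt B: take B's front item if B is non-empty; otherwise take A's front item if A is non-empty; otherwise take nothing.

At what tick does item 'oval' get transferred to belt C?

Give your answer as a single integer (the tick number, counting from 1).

Answer: 8

Derivation:
Tick 1: prefer A, take urn from A; A=[orb,hinge,nail,bolt] B=[disk,clip,peg,oval,hook,node] C=[urn]
Tick 2: prefer B, take disk from B; A=[orb,hinge,nail,bolt] B=[clip,peg,oval,hook,node] C=[urn,disk]
Tick 3: prefer A, take orb from A; A=[hinge,nail,bolt] B=[clip,peg,oval,hook,node] C=[urn,disk,orb]
Tick 4: prefer B, take clip from B; A=[hinge,nail,bolt] B=[peg,oval,hook,node] C=[urn,disk,orb,clip]
Tick 5: prefer A, take hinge from A; A=[nail,bolt] B=[peg,oval,hook,node] C=[urn,disk,orb,clip,hinge]
Tick 6: prefer B, take peg from B; A=[nail,bolt] B=[oval,hook,node] C=[urn,disk,orb,clip,hinge,peg]
Tick 7: prefer A, take nail from A; A=[bolt] B=[oval,hook,node] C=[urn,disk,orb,clip,hinge,peg,nail]
Tick 8: prefer B, take oval from B; A=[bolt] B=[hook,node] C=[urn,disk,orb,clip,hinge,peg,nail,oval]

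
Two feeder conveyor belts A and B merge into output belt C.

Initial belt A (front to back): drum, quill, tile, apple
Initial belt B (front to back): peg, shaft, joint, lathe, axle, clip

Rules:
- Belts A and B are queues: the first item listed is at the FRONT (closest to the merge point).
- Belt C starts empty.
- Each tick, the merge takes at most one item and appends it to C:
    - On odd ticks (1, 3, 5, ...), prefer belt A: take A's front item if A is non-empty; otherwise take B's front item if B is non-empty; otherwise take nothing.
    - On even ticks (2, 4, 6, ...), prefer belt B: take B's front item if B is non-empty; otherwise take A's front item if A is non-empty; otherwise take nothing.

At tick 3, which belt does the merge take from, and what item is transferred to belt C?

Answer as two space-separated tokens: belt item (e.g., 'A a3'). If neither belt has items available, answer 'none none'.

Tick 1: prefer A, take drum from A; A=[quill,tile,apple] B=[peg,shaft,joint,lathe,axle,clip] C=[drum]
Tick 2: prefer B, take peg from B; A=[quill,tile,apple] B=[shaft,joint,lathe,axle,clip] C=[drum,peg]
Tick 3: prefer A, take quill from A; A=[tile,apple] B=[shaft,joint,lathe,axle,clip] C=[drum,peg,quill]

Answer: A quill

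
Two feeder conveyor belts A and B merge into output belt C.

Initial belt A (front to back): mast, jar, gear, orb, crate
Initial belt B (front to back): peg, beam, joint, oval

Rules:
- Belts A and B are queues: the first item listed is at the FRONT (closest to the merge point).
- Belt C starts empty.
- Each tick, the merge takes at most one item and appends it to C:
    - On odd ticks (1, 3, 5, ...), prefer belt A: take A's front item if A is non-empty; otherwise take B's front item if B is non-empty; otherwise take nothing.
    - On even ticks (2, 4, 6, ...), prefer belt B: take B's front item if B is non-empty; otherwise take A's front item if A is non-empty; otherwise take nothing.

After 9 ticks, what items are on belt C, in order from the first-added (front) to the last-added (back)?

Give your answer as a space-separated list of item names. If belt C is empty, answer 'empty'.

Answer: mast peg jar beam gear joint orb oval crate

Derivation:
Tick 1: prefer A, take mast from A; A=[jar,gear,orb,crate] B=[peg,beam,joint,oval] C=[mast]
Tick 2: prefer B, take peg from B; A=[jar,gear,orb,crate] B=[beam,joint,oval] C=[mast,peg]
Tick 3: prefer A, take jar from A; A=[gear,orb,crate] B=[beam,joint,oval] C=[mast,peg,jar]
Tick 4: prefer B, take beam from B; A=[gear,orb,crate] B=[joint,oval] C=[mast,peg,jar,beam]
Tick 5: prefer A, take gear from A; A=[orb,crate] B=[joint,oval] C=[mast,peg,jar,beam,gear]
Tick 6: prefer B, take joint from B; A=[orb,crate] B=[oval] C=[mast,peg,jar,beam,gear,joint]
Tick 7: prefer A, take orb from A; A=[crate] B=[oval] C=[mast,peg,jar,beam,gear,joint,orb]
Tick 8: prefer B, take oval from B; A=[crate] B=[-] C=[mast,peg,jar,beam,gear,joint,orb,oval]
Tick 9: prefer A, take crate from A; A=[-] B=[-] C=[mast,peg,jar,beam,gear,joint,orb,oval,crate]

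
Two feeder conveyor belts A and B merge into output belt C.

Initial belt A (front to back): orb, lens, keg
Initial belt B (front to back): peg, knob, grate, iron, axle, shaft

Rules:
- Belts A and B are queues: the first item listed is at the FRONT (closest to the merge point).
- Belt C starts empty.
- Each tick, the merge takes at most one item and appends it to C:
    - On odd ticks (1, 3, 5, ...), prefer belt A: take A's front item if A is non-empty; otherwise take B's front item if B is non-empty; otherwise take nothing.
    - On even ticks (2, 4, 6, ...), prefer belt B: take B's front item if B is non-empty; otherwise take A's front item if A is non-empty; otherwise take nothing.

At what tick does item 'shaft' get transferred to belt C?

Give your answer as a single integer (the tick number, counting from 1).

Answer: 9

Derivation:
Tick 1: prefer A, take orb from A; A=[lens,keg] B=[peg,knob,grate,iron,axle,shaft] C=[orb]
Tick 2: prefer B, take peg from B; A=[lens,keg] B=[knob,grate,iron,axle,shaft] C=[orb,peg]
Tick 3: prefer A, take lens from A; A=[keg] B=[knob,grate,iron,axle,shaft] C=[orb,peg,lens]
Tick 4: prefer B, take knob from B; A=[keg] B=[grate,iron,axle,shaft] C=[orb,peg,lens,knob]
Tick 5: prefer A, take keg from A; A=[-] B=[grate,iron,axle,shaft] C=[orb,peg,lens,knob,keg]
Tick 6: prefer B, take grate from B; A=[-] B=[iron,axle,shaft] C=[orb,peg,lens,knob,keg,grate]
Tick 7: prefer A, take iron from B; A=[-] B=[axle,shaft] C=[orb,peg,lens,knob,keg,grate,iron]
Tick 8: prefer B, take axle from B; A=[-] B=[shaft] C=[orb,peg,lens,knob,keg,grate,iron,axle]
Tick 9: prefer A, take shaft from B; A=[-] B=[-] C=[orb,peg,lens,knob,keg,grate,iron,axle,shaft]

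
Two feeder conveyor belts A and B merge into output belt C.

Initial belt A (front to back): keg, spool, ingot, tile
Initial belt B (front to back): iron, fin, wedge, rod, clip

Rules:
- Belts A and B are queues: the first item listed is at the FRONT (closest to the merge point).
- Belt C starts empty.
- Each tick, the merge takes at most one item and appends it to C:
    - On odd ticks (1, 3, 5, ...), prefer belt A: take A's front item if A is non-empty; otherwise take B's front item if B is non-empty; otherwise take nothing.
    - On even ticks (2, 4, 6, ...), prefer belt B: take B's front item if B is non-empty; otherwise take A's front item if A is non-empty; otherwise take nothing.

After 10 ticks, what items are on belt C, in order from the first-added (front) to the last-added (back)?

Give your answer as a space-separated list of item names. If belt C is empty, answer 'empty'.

Tick 1: prefer A, take keg from A; A=[spool,ingot,tile] B=[iron,fin,wedge,rod,clip] C=[keg]
Tick 2: prefer B, take iron from B; A=[spool,ingot,tile] B=[fin,wedge,rod,clip] C=[keg,iron]
Tick 3: prefer A, take spool from A; A=[ingot,tile] B=[fin,wedge,rod,clip] C=[keg,iron,spool]
Tick 4: prefer B, take fin from B; A=[ingot,tile] B=[wedge,rod,clip] C=[keg,iron,spool,fin]
Tick 5: prefer A, take ingot from A; A=[tile] B=[wedge,rod,clip] C=[keg,iron,spool,fin,ingot]
Tick 6: prefer B, take wedge from B; A=[tile] B=[rod,clip] C=[keg,iron,spool,fin,ingot,wedge]
Tick 7: prefer A, take tile from A; A=[-] B=[rod,clip] C=[keg,iron,spool,fin,ingot,wedge,tile]
Tick 8: prefer B, take rod from B; A=[-] B=[clip] C=[keg,iron,spool,fin,ingot,wedge,tile,rod]
Tick 9: prefer A, take clip from B; A=[-] B=[-] C=[keg,iron,spool,fin,ingot,wedge,tile,rod,clip]
Tick 10: prefer B, both empty, nothing taken; A=[-] B=[-] C=[keg,iron,spool,fin,ingot,wedge,tile,rod,clip]

Answer: keg iron spool fin ingot wedge tile rod clip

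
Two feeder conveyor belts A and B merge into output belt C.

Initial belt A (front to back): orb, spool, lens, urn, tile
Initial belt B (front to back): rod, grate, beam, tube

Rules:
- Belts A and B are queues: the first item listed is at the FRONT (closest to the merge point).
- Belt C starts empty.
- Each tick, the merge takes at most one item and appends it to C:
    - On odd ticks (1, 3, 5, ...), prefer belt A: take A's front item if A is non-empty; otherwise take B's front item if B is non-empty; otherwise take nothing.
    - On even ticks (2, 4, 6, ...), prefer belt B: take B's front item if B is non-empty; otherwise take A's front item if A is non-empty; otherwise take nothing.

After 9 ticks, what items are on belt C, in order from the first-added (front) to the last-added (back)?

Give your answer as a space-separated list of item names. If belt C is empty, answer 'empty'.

Answer: orb rod spool grate lens beam urn tube tile

Derivation:
Tick 1: prefer A, take orb from A; A=[spool,lens,urn,tile] B=[rod,grate,beam,tube] C=[orb]
Tick 2: prefer B, take rod from B; A=[spool,lens,urn,tile] B=[grate,beam,tube] C=[orb,rod]
Tick 3: prefer A, take spool from A; A=[lens,urn,tile] B=[grate,beam,tube] C=[orb,rod,spool]
Tick 4: prefer B, take grate from B; A=[lens,urn,tile] B=[beam,tube] C=[orb,rod,spool,grate]
Tick 5: prefer A, take lens from A; A=[urn,tile] B=[beam,tube] C=[orb,rod,spool,grate,lens]
Tick 6: prefer B, take beam from B; A=[urn,tile] B=[tube] C=[orb,rod,spool,grate,lens,beam]
Tick 7: prefer A, take urn from A; A=[tile] B=[tube] C=[orb,rod,spool,grate,lens,beam,urn]
Tick 8: prefer B, take tube from B; A=[tile] B=[-] C=[orb,rod,spool,grate,lens,beam,urn,tube]
Tick 9: prefer A, take tile from A; A=[-] B=[-] C=[orb,rod,spool,grate,lens,beam,urn,tube,tile]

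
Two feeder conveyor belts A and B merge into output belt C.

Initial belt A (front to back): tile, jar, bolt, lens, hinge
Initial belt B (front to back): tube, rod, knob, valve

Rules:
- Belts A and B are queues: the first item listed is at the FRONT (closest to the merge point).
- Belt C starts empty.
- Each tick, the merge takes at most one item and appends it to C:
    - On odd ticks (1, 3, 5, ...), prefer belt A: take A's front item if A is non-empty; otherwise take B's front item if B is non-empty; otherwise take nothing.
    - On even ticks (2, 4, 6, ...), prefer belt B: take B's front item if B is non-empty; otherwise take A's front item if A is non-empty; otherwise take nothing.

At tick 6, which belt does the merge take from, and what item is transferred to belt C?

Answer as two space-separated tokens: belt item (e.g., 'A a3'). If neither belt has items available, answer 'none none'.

Tick 1: prefer A, take tile from A; A=[jar,bolt,lens,hinge] B=[tube,rod,knob,valve] C=[tile]
Tick 2: prefer B, take tube from B; A=[jar,bolt,lens,hinge] B=[rod,knob,valve] C=[tile,tube]
Tick 3: prefer A, take jar from A; A=[bolt,lens,hinge] B=[rod,knob,valve] C=[tile,tube,jar]
Tick 4: prefer B, take rod from B; A=[bolt,lens,hinge] B=[knob,valve] C=[tile,tube,jar,rod]
Tick 5: prefer A, take bolt from A; A=[lens,hinge] B=[knob,valve] C=[tile,tube,jar,rod,bolt]
Tick 6: prefer B, take knob from B; A=[lens,hinge] B=[valve] C=[tile,tube,jar,rod,bolt,knob]

Answer: B knob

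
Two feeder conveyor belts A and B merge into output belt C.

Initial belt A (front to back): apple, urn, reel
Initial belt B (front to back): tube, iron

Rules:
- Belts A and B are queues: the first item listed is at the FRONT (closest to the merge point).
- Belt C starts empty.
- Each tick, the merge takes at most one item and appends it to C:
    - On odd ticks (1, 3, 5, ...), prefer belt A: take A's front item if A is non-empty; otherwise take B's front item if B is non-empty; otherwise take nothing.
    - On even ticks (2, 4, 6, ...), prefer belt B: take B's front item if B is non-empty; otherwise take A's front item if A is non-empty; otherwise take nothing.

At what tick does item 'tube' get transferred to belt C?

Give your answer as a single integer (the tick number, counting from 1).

Answer: 2

Derivation:
Tick 1: prefer A, take apple from A; A=[urn,reel] B=[tube,iron] C=[apple]
Tick 2: prefer B, take tube from B; A=[urn,reel] B=[iron] C=[apple,tube]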